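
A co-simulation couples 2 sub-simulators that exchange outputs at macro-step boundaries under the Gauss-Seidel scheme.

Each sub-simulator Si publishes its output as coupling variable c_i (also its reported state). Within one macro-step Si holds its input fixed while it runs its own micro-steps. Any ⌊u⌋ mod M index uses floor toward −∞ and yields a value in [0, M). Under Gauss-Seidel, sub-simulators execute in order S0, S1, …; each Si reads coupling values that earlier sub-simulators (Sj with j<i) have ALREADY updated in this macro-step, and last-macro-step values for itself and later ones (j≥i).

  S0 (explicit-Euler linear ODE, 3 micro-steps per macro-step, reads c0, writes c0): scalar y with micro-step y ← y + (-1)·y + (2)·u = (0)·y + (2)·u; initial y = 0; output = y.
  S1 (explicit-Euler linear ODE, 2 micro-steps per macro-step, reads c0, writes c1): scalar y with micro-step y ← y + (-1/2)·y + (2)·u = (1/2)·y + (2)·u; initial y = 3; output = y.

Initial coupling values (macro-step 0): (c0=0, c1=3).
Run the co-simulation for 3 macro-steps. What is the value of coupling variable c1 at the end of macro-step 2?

macro 1: S0 reads c0=0 → after 3×micro: 0; S1 reads c0=0 → after 2×micro: 3/4 ⇒ (c0=0, c1=3/4)
macro 2: S0 reads c0=0 → after 3×micro: 0; S1 reads c0=0 → after 2×micro: 3/16 ⇒ (c0=0, c1=3/16)
macro 3: S0 reads c0=0 → after 3×micro: 0; S1 reads c0=0 → after 2×micro: 3/64 ⇒ (c0=0, c1=3/64)

c1 at macro-step 2 = 3/16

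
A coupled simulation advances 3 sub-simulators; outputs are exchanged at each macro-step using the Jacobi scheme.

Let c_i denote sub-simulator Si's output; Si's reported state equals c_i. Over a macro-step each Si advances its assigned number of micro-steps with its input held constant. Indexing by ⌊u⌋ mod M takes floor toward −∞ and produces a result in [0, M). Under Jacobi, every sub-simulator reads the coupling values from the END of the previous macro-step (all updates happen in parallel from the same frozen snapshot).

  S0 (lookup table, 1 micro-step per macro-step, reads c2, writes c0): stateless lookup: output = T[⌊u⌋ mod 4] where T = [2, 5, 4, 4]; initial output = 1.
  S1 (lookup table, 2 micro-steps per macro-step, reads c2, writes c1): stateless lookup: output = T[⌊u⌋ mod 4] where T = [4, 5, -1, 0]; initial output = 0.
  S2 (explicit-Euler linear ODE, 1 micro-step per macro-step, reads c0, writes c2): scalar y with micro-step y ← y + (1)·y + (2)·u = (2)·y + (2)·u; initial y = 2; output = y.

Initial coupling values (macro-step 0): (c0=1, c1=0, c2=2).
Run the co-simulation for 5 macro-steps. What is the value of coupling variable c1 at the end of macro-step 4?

c1 at macro-step 4 = 4

macro 1: S0 reads c2=2 → after 1×micro: 4; S1 reads c2=2 → after 2×micro: -1; S2 reads c0=1 → after 1×micro: 6 ⇒ (c0=4, c1=-1, c2=6)
macro 2: S0 reads c2=6 → after 1×micro: 4; S1 reads c2=6 → after 2×micro: -1; S2 reads c0=4 → after 1×micro: 20 ⇒ (c0=4, c1=-1, c2=20)
macro 3: S0 reads c2=20 → after 1×micro: 2; S1 reads c2=20 → after 2×micro: 4; S2 reads c0=4 → after 1×micro: 48 ⇒ (c0=2, c1=4, c2=48)
macro 4: S0 reads c2=48 → after 1×micro: 2; S1 reads c2=48 → after 2×micro: 4; S2 reads c0=2 → after 1×micro: 100 ⇒ (c0=2, c1=4, c2=100)
macro 5: S0 reads c2=100 → after 1×micro: 2; S1 reads c2=100 → after 2×micro: 4; S2 reads c0=2 → after 1×micro: 204 ⇒ (c0=2, c1=4, c2=204)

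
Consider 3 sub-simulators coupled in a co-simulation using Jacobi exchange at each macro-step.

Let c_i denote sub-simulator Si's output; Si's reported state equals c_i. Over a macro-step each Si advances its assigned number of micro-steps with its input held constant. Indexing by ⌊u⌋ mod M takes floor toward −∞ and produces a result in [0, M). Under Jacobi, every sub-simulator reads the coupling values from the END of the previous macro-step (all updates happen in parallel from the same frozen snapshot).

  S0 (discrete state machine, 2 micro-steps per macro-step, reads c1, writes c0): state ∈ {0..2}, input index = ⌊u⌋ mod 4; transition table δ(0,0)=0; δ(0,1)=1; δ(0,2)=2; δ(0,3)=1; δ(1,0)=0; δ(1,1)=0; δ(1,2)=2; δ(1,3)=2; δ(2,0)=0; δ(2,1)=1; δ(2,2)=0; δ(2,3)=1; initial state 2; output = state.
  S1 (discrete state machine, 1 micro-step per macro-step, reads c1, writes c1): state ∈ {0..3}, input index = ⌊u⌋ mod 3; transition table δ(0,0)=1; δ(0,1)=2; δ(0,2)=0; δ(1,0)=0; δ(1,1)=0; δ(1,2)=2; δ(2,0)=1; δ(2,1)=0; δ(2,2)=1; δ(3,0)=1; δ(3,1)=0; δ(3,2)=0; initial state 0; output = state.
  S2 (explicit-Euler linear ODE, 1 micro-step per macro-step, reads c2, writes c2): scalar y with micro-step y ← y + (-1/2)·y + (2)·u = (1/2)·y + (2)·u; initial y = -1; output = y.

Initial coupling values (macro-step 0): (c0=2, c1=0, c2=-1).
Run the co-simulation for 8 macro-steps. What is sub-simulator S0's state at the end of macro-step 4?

S0 state at macro-step 4 = 0

macro 1: S0 reads c1=0 → after 2×micro: 0; S1 reads c1=0 → after 1×micro: 1; S2 reads c2=-1 → after 1×micro: -5/2 ⇒ (c0=0, c1=1, c2=-5/2)
macro 2: S0 reads c1=1 → after 2×micro: 0; S1 reads c1=1 → after 1×micro: 0; S2 reads c2=-5/2 → after 1×micro: -25/4 ⇒ (c0=0, c1=0, c2=-25/4)
macro 3: S0 reads c1=0 → after 2×micro: 0; S1 reads c1=0 → after 1×micro: 1; S2 reads c2=-25/4 → after 1×micro: -125/8 ⇒ (c0=0, c1=1, c2=-125/8)
macro 4: S0 reads c1=1 → after 2×micro: 0; S1 reads c1=1 → after 1×micro: 0; S2 reads c2=-125/8 → after 1×micro: -625/16 ⇒ (c0=0, c1=0, c2=-625/16)
macro 5: S0 reads c1=0 → after 2×micro: 0; S1 reads c1=0 → after 1×micro: 1; S2 reads c2=-625/16 → after 1×micro: -3125/32 ⇒ (c0=0, c1=1, c2=-3125/32)
macro 6: S0 reads c1=1 → after 2×micro: 0; S1 reads c1=1 → after 1×micro: 0; S2 reads c2=-3125/32 → after 1×micro: -15625/64 ⇒ (c0=0, c1=0, c2=-15625/64)
macro 7: S0 reads c1=0 → after 2×micro: 0; S1 reads c1=0 → after 1×micro: 1; S2 reads c2=-15625/64 → after 1×micro: -78125/128 ⇒ (c0=0, c1=1, c2=-78125/128)
macro 8: S0 reads c1=1 → after 2×micro: 0; S1 reads c1=1 → after 1×micro: 0; S2 reads c2=-78125/128 → after 1×micro: -390625/256 ⇒ (c0=0, c1=0, c2=-390625/256)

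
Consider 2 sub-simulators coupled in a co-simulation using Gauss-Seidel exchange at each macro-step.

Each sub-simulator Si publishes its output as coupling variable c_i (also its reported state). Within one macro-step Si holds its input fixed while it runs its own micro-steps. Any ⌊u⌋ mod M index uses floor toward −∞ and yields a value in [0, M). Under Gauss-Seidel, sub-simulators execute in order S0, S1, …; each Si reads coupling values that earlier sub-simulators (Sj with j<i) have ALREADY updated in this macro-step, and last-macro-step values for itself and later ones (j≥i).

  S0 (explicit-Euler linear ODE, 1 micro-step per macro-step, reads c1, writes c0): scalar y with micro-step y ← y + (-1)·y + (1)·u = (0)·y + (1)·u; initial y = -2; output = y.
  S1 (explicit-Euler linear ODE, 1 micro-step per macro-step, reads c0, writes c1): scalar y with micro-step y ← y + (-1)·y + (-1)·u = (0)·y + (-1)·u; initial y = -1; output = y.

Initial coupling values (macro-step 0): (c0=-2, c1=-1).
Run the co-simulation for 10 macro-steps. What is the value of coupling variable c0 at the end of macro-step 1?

c0 at macro-step 1 = -1

macro 1: S0 reads c1=-1 → after 1×micro: -1; S1 reads c0=-1 → after 1×micro: 1 ⇒ (c0=-1, c1=1)
macro 2: S0 reads c1=1 → after 1×micro: 1; S1 reads c0=1 → after 1×micro: -1 ⇒ (c0=1, c1=-1)
macro 3: S0 reads c1=-1 → after 1×micro: -1; S1 reads c0=-1 → after 1×micro: 1 ⇒ (c0=-1, c1=1)
macro 4: S0 reads c1=1 → after 1×micro: 1; S1 reads c0=1 → after 1×micro: -1 ⇒ (c0=1, c1=-1)
macro 5: S0 reads c1=-1 → after 1×micro: -1; S1 reads c0=-1 → after 1×micro: 1 ⇒ (c0=-1, c1=1)
macro 6: S0 reads c1=1 → after 1×micro: 1; S1 reads c0=1 → after 1×micro: -1 ⇒ (c0=1, c1=-1)
macro 7: S0 reads c1=-1 → after 1×micro: -1; S1 reads c0=-1 → after 1×micro: 1 ⇒ (c0=-1, c1=1)
macro 8: S0 reads c1=1 → after 1×micro: 1; S1 reads c0=1 → after 1×micro: -1 ⇒ (c0=1, c1=-1)
macro 9: S0 reads c1=-1 → after 1×micro: -1; S1 reads c0=-1 → after 1×micro: 1 ⇒ (c0=-1, c1=1)
macro 10: S0 reads c1=1 → after 1×micro: 1; S1 reads c0=1 → after 1×micro: -1 ⇒ (c0=1, c1=-1)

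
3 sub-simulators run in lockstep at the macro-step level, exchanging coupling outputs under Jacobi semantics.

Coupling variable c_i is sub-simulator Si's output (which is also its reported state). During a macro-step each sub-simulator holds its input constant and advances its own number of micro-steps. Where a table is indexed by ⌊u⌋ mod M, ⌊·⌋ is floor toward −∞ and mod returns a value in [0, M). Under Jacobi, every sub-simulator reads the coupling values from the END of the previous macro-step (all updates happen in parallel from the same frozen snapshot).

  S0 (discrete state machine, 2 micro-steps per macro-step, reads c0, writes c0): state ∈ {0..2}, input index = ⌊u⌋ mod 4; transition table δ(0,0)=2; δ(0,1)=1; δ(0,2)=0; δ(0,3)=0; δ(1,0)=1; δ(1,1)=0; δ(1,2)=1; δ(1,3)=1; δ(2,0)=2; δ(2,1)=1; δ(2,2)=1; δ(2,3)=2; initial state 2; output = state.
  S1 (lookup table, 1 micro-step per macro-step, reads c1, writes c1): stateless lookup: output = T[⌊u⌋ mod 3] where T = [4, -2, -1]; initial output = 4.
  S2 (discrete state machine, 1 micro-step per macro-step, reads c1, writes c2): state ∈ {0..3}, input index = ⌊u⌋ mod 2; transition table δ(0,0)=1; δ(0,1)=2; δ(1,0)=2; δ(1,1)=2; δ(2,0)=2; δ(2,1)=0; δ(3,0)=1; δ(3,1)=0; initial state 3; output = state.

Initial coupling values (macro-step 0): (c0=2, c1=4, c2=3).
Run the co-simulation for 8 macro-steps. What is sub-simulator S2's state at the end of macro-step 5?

macro 1: S0 reads c0=2 → after 2×micro: 1; S1 reads c1=4 → after 1×micro: -2; S2 reads c1=4 → after 1×micro: 1 ⇒ (c0=1, c1=-2, c2=1)
macro 2: S0 reads c0=1 → after 2×micro: 1; S1 reads c1=-2 → after 1×micro: -2; S2 reads c1=-2 → after 1×micro: 2 ⇒ (c0=1, c1=-2, c2=2)
macro 3: S0 reads c0=1 → after 2×micro: 1; S1 reads c1=-2 → after 1×micro: -2; S2 reads c1=-2 → after 1×micro: 2 ⇒ (c0=1, c1=-2, c2=2)
macro 4: S0 reads c0=1 → after 2×micro: 1; S1 reads c1=-2 → after 1×micro: -2; S2 reads c1=-2 → after 1×micro: 2 ⇒ (c0=1, c1=-2, c2=2)
macro 5: S0 reads c0=1 → after 2×micro: 1; S1 reads c1=-2 → after 1×micro: -2; S2 reads c1=-2 → after 1×micro: 2 ⇒ (c0=1, c1=-2, c2=2)
macro 6: S0 reads c0=1 → after 2×micro: 1; S1 reads c1=-2 → after 1×micro: -2; S2 reads c1=-2 → after 1×micro: 2 ⇒ (c0=1, c1=-2, c2=2)
macro 7: S0 reads c0=1 → after 2×micro: 1; S1 reads c1=-2 → after 1×micro: -2; S2 reads c1=-2 → after 1×micro: 2 ⇒ (c0=1, c1=-2, c2=2)
macro 8: S0 reads c0=1 → after 2×micro: 1; S1 reads c1=-2 → after 1×micro: -2; S2 reads c1=-2 → after 1×micro: 2 ⇒ (c0=1, c1=-2, c2=2)

S2 state at macro-step 5 = 2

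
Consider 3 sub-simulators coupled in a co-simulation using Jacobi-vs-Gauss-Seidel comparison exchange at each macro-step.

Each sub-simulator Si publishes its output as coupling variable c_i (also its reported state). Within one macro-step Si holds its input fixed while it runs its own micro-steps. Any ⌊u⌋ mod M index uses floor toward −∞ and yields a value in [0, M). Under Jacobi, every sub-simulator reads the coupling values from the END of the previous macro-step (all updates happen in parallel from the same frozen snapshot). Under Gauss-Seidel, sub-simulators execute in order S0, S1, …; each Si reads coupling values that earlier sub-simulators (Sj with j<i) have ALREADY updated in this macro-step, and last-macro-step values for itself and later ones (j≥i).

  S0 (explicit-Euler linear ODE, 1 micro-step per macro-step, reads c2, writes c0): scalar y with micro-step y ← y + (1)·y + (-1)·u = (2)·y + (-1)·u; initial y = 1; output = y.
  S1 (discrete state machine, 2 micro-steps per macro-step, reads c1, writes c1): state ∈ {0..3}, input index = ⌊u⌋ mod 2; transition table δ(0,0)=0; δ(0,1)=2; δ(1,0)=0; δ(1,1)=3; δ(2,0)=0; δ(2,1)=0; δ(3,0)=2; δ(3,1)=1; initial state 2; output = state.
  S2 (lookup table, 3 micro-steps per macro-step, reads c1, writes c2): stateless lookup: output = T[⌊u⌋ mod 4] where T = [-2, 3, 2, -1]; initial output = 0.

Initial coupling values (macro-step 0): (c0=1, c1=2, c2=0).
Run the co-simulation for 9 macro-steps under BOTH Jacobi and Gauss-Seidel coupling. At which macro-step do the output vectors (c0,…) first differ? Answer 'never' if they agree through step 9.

first divergence at macro-step: 1

[Jacobi] macro 1: S0 reads c2=0 → after 1×micro: 2; S1 reads c1=2 → after 2×micro: 0; S2 reads c1=2 → after 3×micro: 2 ⇒ (c0=2, c1=0, c2=2)
[Jacobi] macro 2: S0 reads c2=2 → after 1×micro: 2; S1 reads c1=0 → after 2×micro: 0; S2 reads c1=0 → after 3×micro: -2 ⇒ (c0=2, c1=0, c2=-2)
[Jacobi] macro 3: S0 reads c2=-2 → after 1×micro: 6; S1 reads c1=0 → after 2×micro: 0; S2 reads c1=0 → after 3×micro: -2 ⇒ (c0=6, c1=0, c2=-2)
[Jacobi] macro 4: S0 reads c2=-2 → after 1×micro: 14; S1 reads c1=0 → after 2×micro: 0; S2 reads c1=0 → after 3×micro: -2 ⇒ (c0=14, c1=0, c2=-2)
[Jacobi] macro 5: S0 reads c2=-2 → after 1×micro: 30; S1 reads c1=0 → after 2×micro: 0; S2 reads c1=0 → after 3×micro: -2 ⇒ (c0=30, c1=0, c2=-2)
[Jacobi] macro 6: S0 reads c2=-2 → after 1×micro: 62; S1 reads c1=0 → after 2×micro: 0; S2 reads c1=0 → after 3×micro: -2 ⇒ (c0=62, c1=0, c2=-2)
[Jacobi] macro 7: S0 reads c2=-2 → after 1×micro: 126; S1 reads c1=0 → after 2×micro: 0; S2 reads c1=0 → after 3×micro: -2 ⇒ (c0=126, c1=0, c2=-2)
[Jacobi] macro 8: S0 reads c2=-2 → after 1×micro: 254; S1 reads c1=0 → after 2×micro: 0; S2 reads c1=0 → after 3×micro: -2 ⇒ (c0=254, c1=0, c2=-2)
[Jacobi] macro 9: S0 reads c2=-2 → after 1×micro: 510; S1 reads c1=0 → after 2×micro: 0; S2 reads c1=0 → after 3×micro: -2 ⇒ (c0=510, c1=0, c2=-2)
[Gauss-Seidel] macro 1: S0 reads c2=0 → after 1×micro: 2; S1 reads c1=2 → after 2×micro: 0; S2 reads c1=0 → after 3×micro: -2 ⇒ (c0=2, c1=0, c2=-2)
[Gauss-Seidel] macro 2: S0 reads c2=-2 → after 1×micro: 6; S1 reads c1=0 → after 2×micro: 0; S2 reads c1=0 → after 3×micro: -2 ⇒ (c0=6, c1=0, c2=-2)
[Gauss-Seidel] macro 3: S0 reads c2=-2 → after 1×micro: 14; S1 reads c1=0 → after 2×micro: 0; S2 reads c1=0 → after 3×micro: -2 ⇒ (c0=14, c1=0, c2=-2)
[Gauss-Seidel] macro 4: S0 reads c2=-2 → after 1×micro: 30; S1 reads c1=0 → after 2×micro: 0; S2 reads c1=0 → after 3×micro: -2 ⇒ (c0=30, c1=0, c2=-2)
[Gauss-Seidel] macro 5: S0 reads c2=-2 → after 1×micro: 62; S1 reads c1=0 → after 2×micro: 0; S2 reads c1=0 → after 3×micro: -2 ⇒ (c0=62, c1=0, c2=-2)
[Gauss-Seidel] macro 6: S0 reads c2=-2 → after 1×micro: 126; S1 reads c1=0 → after 2×micro: 0; S2 reads c1=0 → after 3×micro: -2 ⇒ (c0=126, c1=0, c2=-2)
[Gauss-Seidel] macro 7: S0 reads c2=-2 → after 1×micro: 254; S1 reads c1=0 → after 2×micro: 0; S2 reads c1=0 → after 3×micro: -2 ⇒ (c0=254, c1=0, c2=-2)
[Gauss-Seidel] macro 8: S0 reads c2=-2 → after 1×micro: 510; S1 reads c1=0 → after 2×micro: 0; S2 reads c1=0 → after 3×micro: -2 ⇒ (c0=510, c1=0, c2=-2)
[Gauss-Seidel] macro 9: S0 reads c2=-2 → after 1×micro: 1022; S1 reads c1=0 → after 2×micro: 0; S2 reads c1=0 → after 3×micro: -2 ⇒ (c0=1022, c1=0, c2=-2)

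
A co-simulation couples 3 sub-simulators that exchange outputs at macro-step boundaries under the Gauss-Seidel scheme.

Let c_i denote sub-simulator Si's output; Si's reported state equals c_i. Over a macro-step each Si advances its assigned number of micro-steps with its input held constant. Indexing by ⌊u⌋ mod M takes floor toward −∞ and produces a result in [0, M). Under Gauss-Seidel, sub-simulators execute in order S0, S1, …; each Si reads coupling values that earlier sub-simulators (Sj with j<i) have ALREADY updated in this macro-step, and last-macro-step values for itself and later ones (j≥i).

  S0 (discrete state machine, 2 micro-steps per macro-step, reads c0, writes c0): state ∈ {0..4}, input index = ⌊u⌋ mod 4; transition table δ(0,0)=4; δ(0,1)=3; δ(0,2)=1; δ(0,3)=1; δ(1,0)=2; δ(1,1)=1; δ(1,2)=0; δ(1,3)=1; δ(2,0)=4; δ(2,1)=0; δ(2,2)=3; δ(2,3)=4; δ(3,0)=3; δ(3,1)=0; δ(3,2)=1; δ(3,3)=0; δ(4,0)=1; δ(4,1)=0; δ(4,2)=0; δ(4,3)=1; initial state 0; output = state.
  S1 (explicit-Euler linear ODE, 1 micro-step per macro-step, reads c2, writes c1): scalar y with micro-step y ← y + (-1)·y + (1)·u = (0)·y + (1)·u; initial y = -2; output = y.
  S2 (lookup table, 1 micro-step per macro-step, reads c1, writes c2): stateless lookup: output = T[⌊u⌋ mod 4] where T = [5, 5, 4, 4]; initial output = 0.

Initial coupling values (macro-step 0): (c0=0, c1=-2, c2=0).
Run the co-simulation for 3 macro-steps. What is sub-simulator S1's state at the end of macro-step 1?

S1 state at macro-step 1 = 0

macro 1: S0 reads c0=0 → after 2×micro: 1; S1 reads c2=0 → after 1×micro: 0; S2 reads c1=0 → after 1×micro: 5 ⇒ (c0=1, c1=0, c2=5)
macro 2: S0 reads c0=1 → after 2×micro: 1; S1 reads c2=5 → after 1×micro: 5; S2 reads c1=5 → after 1×micro: 5 ⇒ (c0=1, c1=5, c2=5)
macro 3: S0 reads c0=1 → after 2×micro: 1; S1 reads c2=5 → after 1×micro: 5; S2 reads c1=5 → after 1×micro: 5 ⇒ (c0=1, c1=5, c2=5)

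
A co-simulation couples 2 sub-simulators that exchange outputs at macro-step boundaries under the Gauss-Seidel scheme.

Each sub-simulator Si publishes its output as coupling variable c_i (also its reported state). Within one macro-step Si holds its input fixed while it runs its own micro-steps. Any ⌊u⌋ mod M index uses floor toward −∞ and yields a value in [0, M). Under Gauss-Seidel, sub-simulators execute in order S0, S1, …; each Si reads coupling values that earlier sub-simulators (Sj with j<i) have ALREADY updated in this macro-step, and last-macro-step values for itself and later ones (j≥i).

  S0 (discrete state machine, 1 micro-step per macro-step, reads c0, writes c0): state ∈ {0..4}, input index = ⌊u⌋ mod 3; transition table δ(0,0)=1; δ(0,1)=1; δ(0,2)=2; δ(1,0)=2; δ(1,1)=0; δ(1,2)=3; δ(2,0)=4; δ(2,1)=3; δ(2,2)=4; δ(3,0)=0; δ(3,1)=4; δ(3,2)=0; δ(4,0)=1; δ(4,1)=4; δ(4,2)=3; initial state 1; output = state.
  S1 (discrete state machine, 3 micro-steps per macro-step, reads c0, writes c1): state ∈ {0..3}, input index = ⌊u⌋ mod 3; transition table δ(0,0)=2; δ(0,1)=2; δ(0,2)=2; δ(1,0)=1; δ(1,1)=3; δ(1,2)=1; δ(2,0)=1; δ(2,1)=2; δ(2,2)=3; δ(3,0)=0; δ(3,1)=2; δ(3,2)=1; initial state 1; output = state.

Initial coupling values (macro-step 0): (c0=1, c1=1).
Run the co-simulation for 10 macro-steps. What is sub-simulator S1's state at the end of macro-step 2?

macro 1: S0 reads c0=1 → after 1×micro: 0; S1 reads c0=0 → after 3×micro: 1 ⇒ (c0=0, c1=1)
macro 2: S0 reads c0=0 → after 1×micro: 1; S1 reads c0=1 → after 3×micro: 2 ⇒ (c0=1, c1=2)
macro 3: S0 reads c0=1 → after 1×micro: 0; S1 reads c0=0 → after 3×micro: 1 ⇒ (c0=0, c1=1)
macro 4: S0 reads c0=0 → after 1×micro: 1; S1 reads c0=1 → after 3×micro: 2 ⇒ (c0=1, c1=2)
macro 5: S0 reads c0=1 → after 1×micro: 0; S1 reads c0=0 → after 3×micro: 1 ⇒ (c0=0, c1=1)
macro 6: S0 reads c0=0 → after 1×micro: 1; S1 reads c0=1 → after 3×micro: 2 ⇒ (c0=1, c1=2)
macro 7: S0 reads c0=1 → after 1×micro: 0; S1 reads c0=0 → after 3×micro: 1 ⇒ (c0=0, c1=1)
macro 8: S0 reads c0=0 → after 1×micro: 1; S1 reads c0=1 → after 3×micro: 2 ⇒ (c0=1, c1=2)
macro 9: S0 reads c0=1 → after 1×micro: 0; S1 reads c0=0 → after 3×micro: 1 ⇒ (c0=0, c1=1)
macro 10: S0 reads c0=0 → after 1×micro: 1; S1 reads c0=1 → after 3×micro: 2 ⇒ (c0=1, c1=2)

S1 state at macro-step 2 = 2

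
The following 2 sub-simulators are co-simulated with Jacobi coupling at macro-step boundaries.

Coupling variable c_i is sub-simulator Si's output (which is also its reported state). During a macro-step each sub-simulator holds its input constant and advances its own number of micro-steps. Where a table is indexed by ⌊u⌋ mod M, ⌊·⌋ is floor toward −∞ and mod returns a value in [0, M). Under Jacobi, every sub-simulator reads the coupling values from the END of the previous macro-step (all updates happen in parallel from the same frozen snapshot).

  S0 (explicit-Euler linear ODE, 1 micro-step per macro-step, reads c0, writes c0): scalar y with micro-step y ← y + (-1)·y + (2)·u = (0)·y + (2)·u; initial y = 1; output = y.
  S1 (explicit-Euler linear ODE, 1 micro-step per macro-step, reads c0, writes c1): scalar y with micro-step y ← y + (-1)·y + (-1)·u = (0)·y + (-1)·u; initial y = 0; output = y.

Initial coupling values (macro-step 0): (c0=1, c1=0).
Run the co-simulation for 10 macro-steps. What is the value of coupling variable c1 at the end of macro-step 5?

macro 1: S0 reads c0=1 → after 1×micro: 2; S1 reads c0=1 → after 1×micro: -1 ⇒ (c0=2, c1=-1)
macro 2: S0 reads c0=2 → after 1×micro: 4; S1 reads c0=2 → after 1×micro: -2 ⇒ (c0=4, c1=-2)
macro 3: S0 reads c0=4 → after 1×micro: 8; S1 reads c0=4 → after 1×micro: -4 ⇒ (c0=8, c1=-4)
macro 4: S0 reads c0=8 → after 1×micro: 16; S1 reads c0=8 → after 1×micro: -8 ⇒ (c0=16, c1=-8)
macro 5: S0 reads c0=16 → after 1×micro: 32; S1 reads c0=16 → after 1×micro: -16 ⇒ (c0=32, c1=-16)
macro 6: S0 reads c0=32 → after 1×micro: 64; S1 reads c0=32 → after 1×micro: -32 ⇒ (c0=64, c1=-32)
macro 7: S0 reads c0=64 → after 1×micro: 128; S1 reads c0=64 → after 1×micro: -64 ⇒ (c0=128, c1=-64)
macro 8: S0 reads c0=128 → after 1×micro: 256; S1 reads c0=128 → after 1×micro: -128 ⇒ (c0=256, c1=-128)
macro 9: S0 reads c0=256 → after 1×micro: 512; S1 reads c0=256 → after 1×micro: -256 ⇒ (c0=512, c1=-256)
macro 10: S0 reads c0=512 → after 1×micro: 1024; S1 reads c0=512 → after 1×micro: -512 ⇒ (c0=1024, c1=-512)

c1 at macro-step 5 = -16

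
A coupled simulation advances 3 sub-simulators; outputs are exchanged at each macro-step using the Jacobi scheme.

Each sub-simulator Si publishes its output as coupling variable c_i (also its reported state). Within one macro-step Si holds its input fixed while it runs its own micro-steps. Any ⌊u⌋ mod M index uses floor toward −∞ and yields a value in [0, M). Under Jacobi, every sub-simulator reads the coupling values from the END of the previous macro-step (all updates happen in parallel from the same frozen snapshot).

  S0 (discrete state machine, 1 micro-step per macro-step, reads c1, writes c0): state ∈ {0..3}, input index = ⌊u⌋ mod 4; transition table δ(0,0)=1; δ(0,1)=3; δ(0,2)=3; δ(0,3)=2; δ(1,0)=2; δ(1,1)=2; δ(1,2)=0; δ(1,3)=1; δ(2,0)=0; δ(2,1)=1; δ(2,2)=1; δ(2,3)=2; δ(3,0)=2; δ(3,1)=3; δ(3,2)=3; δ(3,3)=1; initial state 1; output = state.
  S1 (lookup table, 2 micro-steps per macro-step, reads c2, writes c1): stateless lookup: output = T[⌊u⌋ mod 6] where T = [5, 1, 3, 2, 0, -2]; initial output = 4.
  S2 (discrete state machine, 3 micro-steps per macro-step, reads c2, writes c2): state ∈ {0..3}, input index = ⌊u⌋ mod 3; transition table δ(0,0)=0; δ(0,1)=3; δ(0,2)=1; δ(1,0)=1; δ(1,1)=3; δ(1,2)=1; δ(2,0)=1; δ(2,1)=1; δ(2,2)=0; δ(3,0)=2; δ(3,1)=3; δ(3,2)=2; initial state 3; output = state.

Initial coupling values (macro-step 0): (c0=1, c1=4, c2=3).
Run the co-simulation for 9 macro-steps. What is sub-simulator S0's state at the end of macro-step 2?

macro 1: S0 reads c1=4 → after 1×micro: 2; S1 reads c2=3 → after 2×micro: 2; S2 reads c2=3 → after 3×micro: 1 ⇒ (c0=2, c1=2, c2=1)
macro 2: S0 reads c1=2 → after 1×micro: 1; S1 reads c2=1 → after 2×micro: 1; S2 reads c2=1 → after 3×micro: 3 ⇒ (c0=1, c1=1, c2=3)
macro 3: S0 reads c1=1 → after 1×micro: 2; S1 reads c2=3 → after 2×micro: 2; S2 reads c2=3 → after 3×micro: 1 ⇒ (c0=2, c1=2, c2=1)
macro 4: S0 reads c1=2 → after 1×micro: 1; S1 reads c2=1 → after 2×micro: 1; S2 reads c2=1 → after 3×micro: 3 ⇒ (c0=1, c1=1, c2=3)
macro 5: S0 reads c1=1 → after 1×micro: 2; S1 reads c2=3 → after 2×micro: 2; S2 reads c2=3 → after 3×micro: 1 ⇒ (c0=2, c1=2, c2=1)
macro 6: S0 reads c1=2 → after 1×micro: 1; S1 reads c2=1 → after 2×micro: 1; S2 reads c2=1 → after 3×micro: 3 ⇒ (c0=1, c1=1, c2=3)
macro 7: S0 reads c1=1 → after 1×micro: 2; S1 reads c2=3 → after 2×micro: 2; S2 reads c2=3 → after 3×micro: 1 ⇒ (c0=2, c1=2, c2=1)
macro 8: S0 reads c1=2 → after 1×micro: 1; S1 reads c2=1 → after 2×micro: 1; S2 reads c2=1 → after 3×micro: 3 ⇒ (c0=1, c1=1, c2=3)
macro 9: S0 reads c1=1 → after 1×micro: 2; S1 reads c2=3 → after 2×micro: 2; S2 reads c2=3 → after 3×micro: 1 ⇒ (c0=2, c1=2, c2=1)

S0 state at macro-step 2 = 1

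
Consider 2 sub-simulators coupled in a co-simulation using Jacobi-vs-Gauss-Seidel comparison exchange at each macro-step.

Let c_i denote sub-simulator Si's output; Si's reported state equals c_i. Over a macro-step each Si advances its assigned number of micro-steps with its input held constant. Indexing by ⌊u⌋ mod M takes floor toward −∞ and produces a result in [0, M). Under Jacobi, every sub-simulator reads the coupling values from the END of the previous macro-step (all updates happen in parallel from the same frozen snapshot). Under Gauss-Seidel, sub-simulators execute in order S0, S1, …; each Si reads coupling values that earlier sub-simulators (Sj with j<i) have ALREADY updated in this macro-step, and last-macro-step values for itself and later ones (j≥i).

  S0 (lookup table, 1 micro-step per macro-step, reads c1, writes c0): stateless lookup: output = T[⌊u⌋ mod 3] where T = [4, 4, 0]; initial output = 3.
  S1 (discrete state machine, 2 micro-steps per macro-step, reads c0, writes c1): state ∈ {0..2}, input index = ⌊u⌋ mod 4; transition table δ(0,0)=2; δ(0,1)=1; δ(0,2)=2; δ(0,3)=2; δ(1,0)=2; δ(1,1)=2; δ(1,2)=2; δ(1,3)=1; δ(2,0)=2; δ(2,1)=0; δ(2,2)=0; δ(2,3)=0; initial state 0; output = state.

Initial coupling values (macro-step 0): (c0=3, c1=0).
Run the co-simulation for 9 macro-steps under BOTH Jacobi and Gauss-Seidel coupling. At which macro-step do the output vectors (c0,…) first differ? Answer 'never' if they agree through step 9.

[Jacobi] macro 1: S0 reads c1=0 → after 1×micro: 4; S1 reads c0=3 → after 2×micro: 0 ⇒ (c0=4, c1=0)
[Jacobi] macro 2: S0 reads c1=0 → after 1×micro: 4; S1 reads c0=4 → after 2×micro: 2 ⇒ (c0=4, c1=2)
[Jacobi] macro 3: S0 reads c1=2 → after 1×micro: 0; S1 reads c0=4 → after 2×micro: 2 ⇒ (c0=0, c1=2)
[Jacobi] macro 4: S0 reads c1=2 → after 1×micro: 0; S1 reads c0=0 → after 2×micro: 2 ⇒ (c0=0, c1=2)
[Jacobi] macro 5: S0 reads c1=2 → after 1×micro: 0; S1 reads c0=0 → after 2×micro: 2 ⇒ (c0=0, c1=2)
[Jacobi] macro 6: S0 reads c1=2 → after 1×micro: 0; S1 reads c0=0 → after 2×micro: 2 ⇒ (c0=0, c1=2)
[Jacobi] macro 7: S0 reads c1=2 → after 1×micro: 0; S1 reads c0=0 → after 2×micro: 2 ⇒ (c0=0, c1=2)
[Jacobi] macro 8: S0 reads c1=2 → after 1×micro: 0; S1 reads c0=0 → after 2×micro: 2 ⇒ (c0=0, c1=2)
[Jacobi] macro 9: S0 reads c1=2 → after 1×micro: 0; S1 reads c0=0 → after 2×micro: 2 ⇒ (c0=0, c1=2)
[Gauss-Seidel] macro 1: S0 reads c1=0 → after 1×micro: 4; S1 reads c0=4 → after 2×micro: 2 ⇒ (c0=4, c1=2)
[Gauss-Seidel] macro 2: S0 reads c1=2 → after 1×micro: 0; S1 reads c0=0 → after 2×micro: 2 ⇒ (c0=0, c1=2)
[Gauss-Seidel] macro 3: S0 reads c1=2 → after 1×micro: 0; S1 reads c0=0 → after 2×micro: 2 ⇒ (c0=0, c1=2)
[Gauss-Seidel] macro 4: S0 reads c1=2 → after 1×micro: 0; S1 reads c0=0 → after 2×micro: 2 ⇒ (c0=0, c1=2)
[Gauss-Seidel] macro 5: S0 reads c1=2 → after 1×micro: 0; S1 reads c0=0 → after 2×micro: 2 ⇒ (c0=0, c1=2)
[Gauss-Seidel] macro 6: S0 reads c1=2 → after 1×micro: 0; S1 reads c0=0 → after 2×micro: 2 ⇒ (c0=0, c1=2)
[Gauss-Seidel] macro 7: S0 reads c1=2 → after 1×micro: 0; S1 reads c0=0 → after 2×micro: 2 ⇒ (c0=0, c1=2)
[Gauss-Seidel] macro 8: S0 reads c1=2 → after 1×micro: 0; S1 reads c0=0 → after 2×micro: 2 ⇒ (c0=0, c1=2)
[Gauss-Seidel] macro 9: S0 reads c1=2 → after 1×micro: 0; S1 reads c0=0 → after 2×micro: 2 ⇒ (c0=0, c1=2)

first divergence at macro-step: 1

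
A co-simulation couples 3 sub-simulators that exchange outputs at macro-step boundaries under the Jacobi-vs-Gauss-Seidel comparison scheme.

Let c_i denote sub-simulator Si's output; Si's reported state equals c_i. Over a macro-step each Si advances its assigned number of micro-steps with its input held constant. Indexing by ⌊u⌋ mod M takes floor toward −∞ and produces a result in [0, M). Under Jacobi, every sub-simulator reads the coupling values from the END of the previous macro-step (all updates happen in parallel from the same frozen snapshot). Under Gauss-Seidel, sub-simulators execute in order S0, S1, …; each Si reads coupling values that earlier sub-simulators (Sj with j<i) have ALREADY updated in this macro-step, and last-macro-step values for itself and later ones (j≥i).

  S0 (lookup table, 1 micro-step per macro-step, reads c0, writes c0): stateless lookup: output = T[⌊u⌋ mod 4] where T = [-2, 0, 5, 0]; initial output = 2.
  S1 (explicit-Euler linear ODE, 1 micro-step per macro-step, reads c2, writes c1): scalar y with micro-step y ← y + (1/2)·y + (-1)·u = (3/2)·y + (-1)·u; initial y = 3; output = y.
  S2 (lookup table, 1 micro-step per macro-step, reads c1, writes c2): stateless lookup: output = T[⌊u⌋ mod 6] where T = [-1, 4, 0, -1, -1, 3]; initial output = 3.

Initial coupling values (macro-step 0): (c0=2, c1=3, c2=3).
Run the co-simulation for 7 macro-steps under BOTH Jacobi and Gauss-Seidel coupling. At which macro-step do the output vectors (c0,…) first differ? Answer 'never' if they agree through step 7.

first divergence at macro-step: 1

[Jacobi] macro 1: S0 reads c0=2 → after 1×micro: 5; S1 reads c2=3 → after 1×micro: 3/2; S2 reads c1=3 → after 1×micro: -1 ⇒ (c0=5, c1=3/2, c2=-1)
[Jacobi] macro 2: S0 reads c0=5 → after 1×micro: 0; S1 reads c2=-1 → after 1×micro: 13/4; S2 reads c1=3/2 → after 1×micro: 4 ⇒ (c0=0, c1=13/4, c2=4)
[Jacobi] macro 3: S0 reads c0=0 → after 1×micro: -2; S1 reads c2=4 → after 1×micro: 7/8; S2 reads c1=13/4 → after 1×micro: -1 ⇒ (c0=-2, c1=7/8, c2=-1)
[Jacobi] macro 4: S0 reads c0=-2 → after 1×micro: 5; S1 reads c2=-1 → after 1×micro: 37/16; S2 reads c1=7/8 → after 1×micro: -1 ⇒ (c0=5, c1=37/16, c2=-1)
[Jacobi] macro 5: S0 reads c0=5 → after 1×micro: 0; S1 reads c2=-1 → after 1×micro: 143/32; S2 reads c1=37/16 → after 1×micro: 0 ⇒ (c0=0, c1=143/32, c2=0)
[Jacobi] macro 6: S0 reads c0=0 → after 1×micro: -2; S1 reads c2=0 → after 1×micro: 429/64; S2 reads c1=143/32 → after 1×micro: -1 ⇒ (c0=-2, c1=429/64, c2=-1)
[Jacobi] macro 7: S0 reads c0=-2 → after 1×micro: 5; S1 reads c2=-1 → after 1×micro: 1415/128; S2 reads c1=429/64 → after 1×micro: -1 ⇒ (c0=5, c1=1415/128, c2=-1)
[Gauss-Seidel] macro 1: S0 reads c0=2 → after 1×micro: 5; S1 reads c2=3 → after 1×micro: 3/2; S2 reads c1=3/2 → after 1×micro: 4 ⇒ (c0=5, c1=3/2, c2=4)
[Gauss-Seidel] macro 2: S0 reads c0=5 → after 1×micro: 0; S1 reads c2=4 → after 1×micro: -7/4; S2 reads c1=-7/4 → after 1×micro: -1 ⇒ (c0=0, c1=-7/4, c2=-1)
[Gauss-Seidel] macro 3: S0 reads c0=0 → after 1×micro: -2; S1 reads c2=-1 → after 1×micro: -13/8; S2 reads c1=-13/8 → after 1×micro: -1 ⇒ (c0=-2, c1=-13/8, c2=-1)
[Gauss-Seidel] macro 4: S0 reads c0=-2 → after 1×micro: 5; S1 reads c2=-1 → after 1×micro: -23/16; S2 reads c1=-23/16 → after 1×micro: -1 ⇒ (c0=5, c1=-23/16, c2=-1)
[Gauss-Seidel] macro 5: S0 reads c0=5 → after 1×micro: 0; S1 reads c2=-1 → after 1×micro: -37/32; S2 reads c1=-37/32 → after 1×micro: -1 ⇒ (c0=0, c1=-37/32, c2=-1)
[Gauss-Seidel] macro 6: S0 reads c0=0 → after 1×micro: -2; S1 reads c2=-1 → after 1×micro: -47/64; S2 reads c1=-47/64 → after 1×micro: 3 ⇒ (c0=-2, c1=-47/64, c2=3)
[Gauss-Seidel] macro 7: S0 reads c0=-2 → after 1×micro: 5; S1 reads c2=3 → after 1×micro: -525/128; S2 reads c1=-525/128 → after 1×micro: 4 ⇒ (c0=5, c1=-525/128, c2=4)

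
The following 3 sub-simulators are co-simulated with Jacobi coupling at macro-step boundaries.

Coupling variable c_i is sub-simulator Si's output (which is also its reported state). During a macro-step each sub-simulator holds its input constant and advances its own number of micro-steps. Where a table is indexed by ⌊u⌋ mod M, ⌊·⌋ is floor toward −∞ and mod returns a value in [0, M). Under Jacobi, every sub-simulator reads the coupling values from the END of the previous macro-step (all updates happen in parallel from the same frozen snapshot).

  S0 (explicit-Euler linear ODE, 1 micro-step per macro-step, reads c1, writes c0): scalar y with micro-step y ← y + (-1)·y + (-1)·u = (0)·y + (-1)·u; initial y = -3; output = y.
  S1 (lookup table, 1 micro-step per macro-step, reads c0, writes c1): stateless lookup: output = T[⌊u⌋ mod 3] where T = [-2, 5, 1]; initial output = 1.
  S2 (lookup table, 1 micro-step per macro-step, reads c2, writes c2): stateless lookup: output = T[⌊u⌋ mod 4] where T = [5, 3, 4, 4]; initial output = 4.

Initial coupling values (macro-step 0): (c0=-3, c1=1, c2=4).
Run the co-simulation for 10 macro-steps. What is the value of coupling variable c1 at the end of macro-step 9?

c1 at macro-step 9 = 1

macro 1: S0 reads c1=1 → after 1×micro: -1; S1 reads c0=-3 → after 1×micro: -2; S2 reads c2=4 → after 1×micro: 5 ⇒ (c0=-1, c1=-2, c2=5)
macro 2: S0 reads c1=-2 → after 1×micro: 2; S1 reads c0=-1 → after 1×micro: 1; S2 reads c2=5 → after 1×micro: 3 ⇒ (c0=2, c1=1, c2=3)
macro 3: S0 reads c1=1 → after 1×micro: -1; S1 reads c0=2 → after 1×micro: 1; S2 reads c2=3 → after 1×micro: 4 ⇒ (c0=-1, c1=1, c2=4)
macro 4: S0 reads c1=1 → after 1×micro: -1; S1 reads c0=-1 → after 1×micro: 1; S2 reads c2=4 → after 1×micro: 5 ⇒ (c0=-1, c1=1, c2=5)
macro 5: S0 reads c1=1 → after 1×micro: -1; S1 reads c0=-1 → after 1×micro: 1; S2 reads c2=5 → after 1×micro: 3 ⇒ (c0=-1, c1=1, c2=3)
macro 6: S0 reads c1=1 → after 1×micro: -1; S1 reads c0=-1 → after 1×micro: 1; S2 reads c2=3 → after 1×micro: 4 ⇒ (c0=-1, c1=1, c2=4)
macro 7: S0 reads c1=1 → after 1×micro: -1; S1 reads c0=-1 → after 1×micro: 1; S2 reads c2=4 → after 1×micro: 5 ⇒ (c0=-1, c1=1, c2=5)
macro 8: S0 reads c1=1 → after 1×micro: -1; S1 reads c0=-1 → after 1×micro: 1; S2 reads c2=5 → after 1×micro: 3 ⇒ (c0=-1, c1=1, c2=3)
macro 9: S0 reads c1=1 → after 1×micro: -1; S1 reads c0=-1 → after 1×micro: 1; S2 reads c2=3 → after 1×micro: 4 ⇒ (c0=-1, c1=1, c2=4)
macro 10: S0 reads c1=1 → after 1×micro: -1; S1 reads c0=-1 → after 1×micro: 1; S2 reads c2=4 → after 1×micro: 5 ⇒ (c0=-1, c1=1, c2=5)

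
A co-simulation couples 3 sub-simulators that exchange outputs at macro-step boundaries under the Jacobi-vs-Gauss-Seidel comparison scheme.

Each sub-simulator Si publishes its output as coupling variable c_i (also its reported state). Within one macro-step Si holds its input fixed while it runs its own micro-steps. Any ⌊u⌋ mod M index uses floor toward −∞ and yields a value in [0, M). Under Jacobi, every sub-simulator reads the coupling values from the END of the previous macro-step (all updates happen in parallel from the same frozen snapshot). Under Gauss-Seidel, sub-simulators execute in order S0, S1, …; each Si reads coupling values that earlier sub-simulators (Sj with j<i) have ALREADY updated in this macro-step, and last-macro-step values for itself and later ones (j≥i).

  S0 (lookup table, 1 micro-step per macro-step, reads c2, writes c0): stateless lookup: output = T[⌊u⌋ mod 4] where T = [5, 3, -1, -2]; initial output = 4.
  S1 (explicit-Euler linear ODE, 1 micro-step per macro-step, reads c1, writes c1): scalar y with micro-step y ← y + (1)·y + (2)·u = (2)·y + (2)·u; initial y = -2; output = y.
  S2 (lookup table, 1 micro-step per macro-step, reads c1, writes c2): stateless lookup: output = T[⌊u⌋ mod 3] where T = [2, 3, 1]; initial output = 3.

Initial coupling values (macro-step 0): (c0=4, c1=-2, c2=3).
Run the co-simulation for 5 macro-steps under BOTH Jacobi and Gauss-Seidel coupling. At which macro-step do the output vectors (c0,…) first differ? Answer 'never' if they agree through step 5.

first divergence at macro-step: never

[Jacobi] macro 1: S0 reads c2=3 → after 1×micro: -2; S1 reads c1=-2 → after 1×micro: -8; S2 reads c1=-2 → after 1×micro: 3 ⇒ (c0=-2, c1=-8, c2=3)
[Jacobi] macro 2: S0 reads c2=3 → after 1×micro: -2; S1 reads c1=-8 → after 1×micro: -32; S2 reads c1=-8 → after 1×micro: 3 ⇒ (c0=-2, c1=-32, c2=3)
[Jacobi] macro 3: S0 reads c2=3 → after 1×micro: -2; S1 reads c1=-32 → after 1×micro: -128; S2 reads c1=-32 → after 1×micro: 3 ⇒ (c0=-2, c1=-128, c2=3)
[Jacobi] macro 4: S0 reads c2=3 → after 1×micro: -2; S1 reads c1=-128 → after 1×micro: -512; S2 reads c1=-128 → after 1×micro: 3 ⇒ (c0=-2, c1=-512, c2=3)
[Jacobi] macro 5: S0 reads c2=3 → after 1×micro: -2; S1 reads c1=-512 → after 1×micro: -2048; S2 reads c1=-512 → after 1×micro: 3 ⇒ (c0=-2, c1=-2048, c2=3)
[Gauss-Seidel] macro 1: S0 reads c2=3 → after 1×micro: -2; S1 reads c1=-2 → after 1×micro: -8; S2 reads c1=-8 → after 1×micro: 3 ⇒ (c0=-2, c1=-8, c2=3)
[Gauss-Seidel] macro 2: S0 reads c2=3 → after 1×micro: -2; S1 reads c1=-8 → after 1×micro: -32; S2 reads c1=-32 → after 1×micro: 3 ⇒ (c0=-2, c1=-32, c2=3)
[Gauss-Seidel] macro 3: S0 reads c2=3 → after 1×micro: -2; S1 reads c1=-32 → after 1×micro: -128; S2 reads c1=-128 → after 1×micro: 3 ⇒ (c0=-2, c1=-128, c2=3)
[Gauss-Seidel] macro 4: S0 reads c2=3 → after 1×micro: -2; S1 reads c1=-128 → after 1×micro: -512; S2 reads c1=-512 → after 1×micro: 3 ⇒ (c0=-2, c1=-512, c2=3)
[Gauss-Seidel] macro 5: S0 reads c2=3 → after 1×micro: -2; S1 reads c1=-512 → after 1×micro: -2048; S2 reads c1=-2048 → after 1×micro: 3 ⇒ (c0=-2, c1=-2048, c2=3)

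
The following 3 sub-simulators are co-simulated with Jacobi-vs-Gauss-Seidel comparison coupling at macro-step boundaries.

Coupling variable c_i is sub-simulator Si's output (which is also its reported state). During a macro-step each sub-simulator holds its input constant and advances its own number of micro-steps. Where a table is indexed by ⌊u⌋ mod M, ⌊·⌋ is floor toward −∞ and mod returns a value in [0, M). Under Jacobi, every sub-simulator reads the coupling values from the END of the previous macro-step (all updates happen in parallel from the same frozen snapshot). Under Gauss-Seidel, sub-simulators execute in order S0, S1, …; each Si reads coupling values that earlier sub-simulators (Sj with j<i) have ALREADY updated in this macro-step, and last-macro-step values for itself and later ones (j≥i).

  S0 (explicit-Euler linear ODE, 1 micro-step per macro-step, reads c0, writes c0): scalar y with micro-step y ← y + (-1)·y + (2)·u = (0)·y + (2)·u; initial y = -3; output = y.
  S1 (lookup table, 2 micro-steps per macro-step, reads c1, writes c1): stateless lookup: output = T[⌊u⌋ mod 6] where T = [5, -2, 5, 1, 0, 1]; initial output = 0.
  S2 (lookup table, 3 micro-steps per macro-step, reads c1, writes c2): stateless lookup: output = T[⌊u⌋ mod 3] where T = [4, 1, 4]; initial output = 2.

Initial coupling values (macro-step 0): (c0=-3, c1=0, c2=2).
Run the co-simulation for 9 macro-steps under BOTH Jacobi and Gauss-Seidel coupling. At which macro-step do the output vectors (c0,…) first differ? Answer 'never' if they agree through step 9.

[Jacobi] macro 1: S0 reads c0=-3 → after 1×micro: -6; S1 reads c1=0 → after 2×micro: 5; S2 reads c1=0 → after 3×micro: 4 ⇒ (c0=-6, c1=5, c2=4)
[Jacobi] macro 2: S0 reads c0=-6 → after 1×micro: -12; S1 reads c1=5 → after 2×micro: 1; S2 reads c1=5 → after 3×micro: 4 ⇒ (c0=-12, c1=1, c2=4)
[Jacobi] macro 3: S0 reads c0=-12 → after 1×micro: -24; S1 reads c1=1 → after 2×micro: -2; S2 reads c1=1 → after 3×micro: 1 ⇒ (c0=-24, c1=-2, c2=1)
[Jacobi] macro 4: S0 reads c0=-24 → after 1×micro: -48; S1 reads c1=-2 → after 2×micro: 0; S2 reads c1=-2 → after 3×micro: 1 ⇒ (c0=-48, c1=0, c2=1)
[Jacobi] macro 5: S0 reads c0=-48 → after 1×micro: -96; S1 reads c1=0 → after 2×micro: 5; S2 reads c1=0 → after 3×micro: 4 ⇒ (c0=-96, c1=5, c2=4)
[Jacobi] macro 6: S0 reads c0=-96 → after 1×micro: -192; S1 reads c1=5 → after 2×micro: 1; S2 reads c1=5 → after 3×micro: 4 ⇒ (c0=-192, c1=1, c2=4)
[Jacobi] macro 7: S0 reads c0=-192 → after 1×micro: -384; S1 reads c1=1 → after 2×micro: -2; S2 reads c1=1 → after 3×micro: 1 ⇒ (c0=-384, c1=-2, c2=1)
[Jacobi] macro 8: S0 reads c0=-384 → after 1×micro: -768; S1 reads c1=-2 → after 2×micro: 0; S2 reads c1=-2 → after 3×micro: 1 ⇒ (c0=-768, c1=0, c2=1)
[Jacobi] macro 9: S0 reads c0=-768 → after 1×micro: -1536; S1 reads c1=0 → after 2×micro: 5; S2 reads c1=0 → after 3×micro: 4 ⇒ (c0=-1536, c1=5, c2=4)
[Gauss-Seidel] macro 1: S0 reads c0=-3 → after 1×micro: -6; S1 reads c1=0 → after 2×micro: 5; S2 reads c1=5 → after 3×micro: 4 ⇒ (c0=-6, c1=5, c2=4)
[Gauss-Seidel] macro 2: S0 reads c0=-6 → after 1×micro: -12; S1 reads c1=5 → after 2×micro: 1; S2 reads c1=1 → after 3×micro: 1 ⇒ (c0=-12, c1=1, c2=1)
[Gauss-Seidel] macro 3: S0 reads c0=-12 → after 1×micro: -24; S1 reads c1=1 → after 2×micro: -2; S2 reads c1=-2 → after 3×micro: 1 ⇒ (c0=-24, c1=-2, c2=1)
[Gauss-Seidel] macro 4: S0 reads c0=-24 → after 1×micro: -48; S1 reads c1=-2 → after 2×micro: 0; S2 reads c1=0 → after 3×micro: 4 ⇒ (c0=-48, c1=0, c2=4)
[Gauss-Seidel] macro 5: S0 reads c0=-48 → after 1×micro: -96; S1 reads c1=0 → after 2×micro: 5; S2 reads c1=5 → after 3×micro: 4 ⇒ (c0=-96, c1=5, c2=4)
[Gauss-Seidel] macro 6: S0 reads c0=-96 → after 1×micro: -192; S1 reads c1=5 → after 2×micro: 1; S2 reads c1=1 → after 3×micro: 1 ⇒ (c0=-192, c1=1, c2=1)
[Gauss-Seidel] macro 7: S0 reads c0=-192 → after 1×micro: -384; S1 reads c1=1 → after 2×micro: -2; S2 reads c1=-2 → after 3×micro: 1 ⇒ (c0=-384, c1=-2, c2=1)
[Gauss-Seidel] macro 8: S0 reads c0=-384 → after 1×micro: -768; S1 reads c1=-2 → after 2×micro: 0; S2 reads c1=0 → after 3×micro: 4 ⇒ (c0=-768, c1=0, c2=4)
[Gauss-Seidel] macro 9: S0 reads c0=-768 → after 1×micro: -1536; S1 reads c1=0 → after 2×micro: 5; S2 reads c1=5 → after 3×micro: 4 ⇒ (c0=-1536, c1=5, c2=4)

first divergence at macro-step: 2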